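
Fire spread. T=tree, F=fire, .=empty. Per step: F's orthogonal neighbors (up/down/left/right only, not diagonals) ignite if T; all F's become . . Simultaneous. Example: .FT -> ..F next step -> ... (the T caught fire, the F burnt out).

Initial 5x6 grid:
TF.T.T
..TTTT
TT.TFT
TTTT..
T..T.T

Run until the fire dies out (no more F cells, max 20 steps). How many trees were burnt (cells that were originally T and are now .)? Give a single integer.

Answer: 17

Derivation:
Step 1: +4 fires, +2 burnt (F count now 4)
Step 2: +3 fires, +4 burnt (F count now 3)
Step 3: +5 fires, +3 burnt (F count now 5)
Step 4: +1 fires, +5 burnt (F count now 1)
Step 5: +2 fires, +1 burnt (F count now 2)
Step 6: +2 fires, +2 burnt (F count now 2)
Step 7: +0 fires, +2 burnt (F count now 0)
Fire out after step 7
Initially T: 18, now '.': 29
Total burnt (originally-T cells now '.'): 17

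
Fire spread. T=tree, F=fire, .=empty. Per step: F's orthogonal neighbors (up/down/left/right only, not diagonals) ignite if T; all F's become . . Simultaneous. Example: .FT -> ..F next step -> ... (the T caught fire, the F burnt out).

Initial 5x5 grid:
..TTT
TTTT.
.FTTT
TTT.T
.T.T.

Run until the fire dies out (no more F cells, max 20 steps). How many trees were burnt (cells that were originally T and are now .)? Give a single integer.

Answer: 15

Derivation:
Step 1: +3 fires, +1 burnt (F count now 3)
Step 2: +6 fires, +3 burnt (F count now 6)
Step 3: +3 fires, +6 burnt (F count now 3)
Step 4: +2 fires, +3 burnt (F count now 2)
Step 5: +1 fires, +2 burnt (F count now 1)
Step 6: +0 fires, +1 burnt (F count now 0)
Fire out after step 6
Initially T: 16, now '.': 24
Total burnt (originally-T cells now '.'): 15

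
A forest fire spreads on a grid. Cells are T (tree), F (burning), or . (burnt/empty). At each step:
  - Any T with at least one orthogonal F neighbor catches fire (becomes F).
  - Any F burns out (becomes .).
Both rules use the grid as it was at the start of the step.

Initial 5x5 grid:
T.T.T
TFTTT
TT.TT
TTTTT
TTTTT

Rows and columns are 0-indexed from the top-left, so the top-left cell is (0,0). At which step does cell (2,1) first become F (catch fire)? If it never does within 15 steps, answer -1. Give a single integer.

Step 1: cell (2,1)='F' (+3 fires, +1 burnt)
  -> target ignites at step 1
Step 2: cell (2,1)='.' (+5 fires, +3 burnt)
Step 3: cell (2,1)='.' (+5 fires, +5 burnt)
Step 4: cell (2,1)='.' (+5 fires, +5 burnt)
Step 5: cell (2,1)='.' (+2 fires, +5 burnt)
Step 6: cell (2,1)='.' (+1 fires, +2 burnt)
Step 7: cell (2,1)='.' (+0 fires, +1 burnt)
  fire out at step 7

1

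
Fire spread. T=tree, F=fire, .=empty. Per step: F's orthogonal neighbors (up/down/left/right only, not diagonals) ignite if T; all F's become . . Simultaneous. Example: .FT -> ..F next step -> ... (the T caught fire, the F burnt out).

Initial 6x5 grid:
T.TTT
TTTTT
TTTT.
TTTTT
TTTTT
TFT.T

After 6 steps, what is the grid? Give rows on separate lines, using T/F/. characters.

Step 1: 3 trees catch fire, 1 burn out
  T.TTT
  TTTTT
  TTTT.
  TTTTT
  TFTTT
  F.F.T
Step 2: 3 trees catch fire, 3 burn out
  T.TTT
  TTTTT
  TTTT.
  TFTTT
  F.FTT
  ....T
Step 3: 4 trees catch fire, 3 burn out
  T.TTT
  TTTTT
  TFTT.
  F.FTT
  ...FT
  ....T
Step 4: 5 trees catch fire, 4 burn out
  T.TTT
  TFTTT
  F.FT.
  ...FT
  ....F
  ....T
Step 5: 5 trees catch fire, 5 burn out
  T.TTT
  F.FTT
  ...F.
  ....F
  .....
  ....F
Step 6: 3 trees catch fire, 5 burn out
  F.FTT
  ...FT
  .....
  .....
  .....
  .....

F.FTT
...FT
.....
.....
.....
.....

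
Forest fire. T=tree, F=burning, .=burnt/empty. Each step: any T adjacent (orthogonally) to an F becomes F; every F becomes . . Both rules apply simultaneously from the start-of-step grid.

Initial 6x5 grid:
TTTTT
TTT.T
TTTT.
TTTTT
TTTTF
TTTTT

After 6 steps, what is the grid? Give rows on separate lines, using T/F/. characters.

Step 1: 3 trees catch fire, 1 burn out
  TTTTT
  TTT.T
  TTTT.
  TTTTF
  TTTF.
  TTTTF
Step 2: 3 trees catch fire, 3 burn out
  TTTTT
  TTT.T
  TTTT.
  TTTF.
  TTF..
  TTTF.
Step 3: 4 trees catch fire, 3 burn out
  TTTTT
  TTT.T
  TTTF.
  TTF..
  TF...
  TTF..
Step 4: 4 trees catch fire, 4 burn out
  TTTTT
  TTT.T
  TTF..
  TF...
  F....
  TF...
Step 5: 4 trees catch fire, 4 burn out
  TTTTT
  TTF.T
  TF...
  F....
  .....
  F....
Step 6: 3 trees catch fire, 4 burn out
  TTFTT
  TF..T
  F....
  .....
  .....
  .....

TTFTT
TF..T
F....
.....
.....
.....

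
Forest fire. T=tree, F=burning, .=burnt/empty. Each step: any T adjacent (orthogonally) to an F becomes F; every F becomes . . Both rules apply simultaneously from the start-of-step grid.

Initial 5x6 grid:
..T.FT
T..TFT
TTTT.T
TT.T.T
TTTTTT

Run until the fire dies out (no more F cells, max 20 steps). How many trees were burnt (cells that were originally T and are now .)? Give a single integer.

Step 1: +3 fires, +2 burnt (F count now 3)
Step 2: +2 fires, +3 burnt (F count now 2)
Step 3: +3 fires, +2 burnt (F count now 3)
Step 4: +3 fires, +3 burnt (F count now 3)
Step 5: +4 fires, +3 burnt (F count now 4)
Step 6: +3 fires, +4 burnt (F count now 3)
Step 7: +1 fires, +3 burnt (F count now 1)
Step 8: +0 fires, +1 burnt (F count now 0)
Fire out after step 8
Initially T: 20, now '.': 29
Total burnt (originally-T cells now '.'): 19

Answer: 19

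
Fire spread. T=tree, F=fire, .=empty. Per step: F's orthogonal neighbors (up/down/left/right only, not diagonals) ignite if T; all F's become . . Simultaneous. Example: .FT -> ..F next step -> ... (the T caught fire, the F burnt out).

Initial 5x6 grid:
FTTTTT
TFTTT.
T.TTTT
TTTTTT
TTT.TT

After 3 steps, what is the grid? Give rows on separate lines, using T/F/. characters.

Step 1: 3 trees catch fire, 2 burn out
  .FTTTT
  F.FTT.
  T.TTTT
  TTTTTT
  TTT.TT
Step 2: 4 trees catch fire, 3 burn out
  ..FTTT
  ...FT.
  F.FTTT
  TTTTTT
  TTT.TT
Step 3: 5 trees catch fire, 4 burn out
  ...FTT
  ....F.
  ...FTT
  FTFTTT
  TTT.TT

...FTT
....F.
...FTT
FTFTTT
TTT.TT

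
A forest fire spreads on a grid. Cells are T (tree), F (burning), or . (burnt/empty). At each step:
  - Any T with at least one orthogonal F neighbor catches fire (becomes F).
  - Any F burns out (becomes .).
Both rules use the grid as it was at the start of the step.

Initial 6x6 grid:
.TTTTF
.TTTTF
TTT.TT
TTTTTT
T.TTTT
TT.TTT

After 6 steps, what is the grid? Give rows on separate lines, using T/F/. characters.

Step 1: 3 trees catch fire, 2 burn out
  .TTTF.
  .TTTF.
  TTT.TF
  TTTTTT
  T.TTTT
  TT.TTT
Step 2: 4 trees catch fire, 3 burn out
  .TTF..
  .TTF..
  TTT.F.
  TTTTTF
  T.TTTT
  TT.TTT
Step 3: 4 trees catch fire, 4 burn out
  .TF...
  .TF...
  TTT...
  TTTTF.
  T.TTTF
  TT.TTT
Step 4: 6 trees catch fire, 4 burn out
  .F....
  .F....
  TTF...
  TTTF..
  T.TTF.
  TT.TTF
Step 5: 4 trees catch fire, 6 burn out
  ......
  ......
  TF....
  TTF...
  T.TF..
  TT.TF.
Step 6: 4 trees catch fire, 4 burn out
  ......
  ......
  F.....
  TF....
  T.F...
  TT.F..

......
......
F.....
TF....
T.F...
TT.F..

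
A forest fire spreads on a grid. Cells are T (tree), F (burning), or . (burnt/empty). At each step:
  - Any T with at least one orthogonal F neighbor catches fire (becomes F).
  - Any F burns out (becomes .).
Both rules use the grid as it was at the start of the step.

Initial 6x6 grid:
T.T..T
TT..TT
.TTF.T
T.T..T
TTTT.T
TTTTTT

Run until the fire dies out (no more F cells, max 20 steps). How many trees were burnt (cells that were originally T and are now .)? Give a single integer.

Step 1: +1 fires, +1 burnt (F count now 1)
Step 2: +2 fires, +1 burnt (F count now 2)
Step 3: +2 fires, +2 burnt (F count now 2)
Step 4: +4 fires, +2 burnt (F count now 4)
Step 5: +4 fires, +4 burnt (F count now 4)
Step 6: +3 fires, +4 burnt (F count now 3)
Step 7: +1 fires, +3 burnt (F count now 1)
Step 8: +1 fires, +1 burnt (F count now 1)
Step 9: +1 fires, +1 burnt (F count now 1)
Step 10: +1 fires, +1 burnt (F count now 1)
Step 11: +1 fires, +1 burnt (F count now 1)
Step 12: +2 fires, +1 burnt (F count now 2)
Step 13: +0 fires, +2 burnt (F count now 0)
Fire out after step 13
Initially T: 24, now '.': 35
Total burnt (originally-T cells now '.'): 23

Answer: 23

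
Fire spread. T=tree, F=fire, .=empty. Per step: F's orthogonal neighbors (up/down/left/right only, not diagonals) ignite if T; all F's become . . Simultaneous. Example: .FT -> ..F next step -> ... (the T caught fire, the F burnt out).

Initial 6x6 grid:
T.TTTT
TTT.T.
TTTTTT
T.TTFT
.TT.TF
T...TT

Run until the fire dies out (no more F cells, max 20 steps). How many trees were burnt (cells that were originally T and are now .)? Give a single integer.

Step 1: +5 fires, +2 burnt (F count now 5)
Step 2: +5 fires, +5 burnt (F count now 5)
Step 3: +3 fires, +5 burnt (F count now 3)
Step 4: +5 fires, +3 burnt (F count now 5)
Step 5: +3 fires, +5 burnt (F count now 3)
Step 6: +2 fires, +3 burnt (F count now 2)
Step 7: +1 fires, +2 burnt (F count now 1)
Step 8: +0 fires, +1 burnt (F count now 0)
Fire out after step 8
Initially T: 25, now '.': 35
Total burnt (originally-T cells now '.'): 24

Answer: 24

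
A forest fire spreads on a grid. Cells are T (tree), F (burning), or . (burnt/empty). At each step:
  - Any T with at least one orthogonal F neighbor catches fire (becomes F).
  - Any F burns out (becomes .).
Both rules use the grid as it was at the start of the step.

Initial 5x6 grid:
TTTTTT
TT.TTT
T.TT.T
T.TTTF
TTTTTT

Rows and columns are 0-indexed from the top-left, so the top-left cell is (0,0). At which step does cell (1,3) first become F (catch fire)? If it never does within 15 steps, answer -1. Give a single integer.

Step 1: cell (1,3)='T' (+3 fires, +1 burnt)
Step 2: cell (1,3)='T' (+3 fires, +3 burnt)
Step 3: cell (1,3)='T' (+5 fires, +3 burnt)
Step 4: cell (1,3)='F' (+4 fires, +5 burnt)
  -> target ignites at step 4
Step 5: cell (1,3)='.' (+2 fires, +4 burnt)
Step 6: cell (1,3)='.' (+2 fires, +2 burnt)
Step 7: cell (1,3)='.' (+2 fires, +2 burnt)
Step 8: cell (1,3)='.' (+3 fires, +2 burnt)
Step 9: cell (1,3)='.' (+1 fires, +3 burnt)
Step 10: cell (1,3)='.' (+0 fires, +1 burnt)
  fire out at step 10

4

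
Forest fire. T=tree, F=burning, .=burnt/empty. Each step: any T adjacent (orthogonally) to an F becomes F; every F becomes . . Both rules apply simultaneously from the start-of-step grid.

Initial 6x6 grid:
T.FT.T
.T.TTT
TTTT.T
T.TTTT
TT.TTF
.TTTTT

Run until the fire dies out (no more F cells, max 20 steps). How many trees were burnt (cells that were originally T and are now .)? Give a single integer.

Step 1: +4 fires, +2 burnt (F count now 4)
Step 2: +5 fires, +4 burnt (F count now 5)
Step 3: +5 fires, +5 burnt (F count now 5)
Step 4: +4 fires, +5 burnt (F count now 4)
Step 5: +2 fires, +4 burnt (F count now 2)
Step 6: +3 fires, +2 burnt (F count now 3)
Step 7: +2 fires, +3 burnt (F count now 2)
Step 8: +0 fires, +2 burnt (F count now 0)
Fire out after step 8
Initially T: 26, now '.': 35
Total burnt (originally-T cells now '.'): 25

Answer: 25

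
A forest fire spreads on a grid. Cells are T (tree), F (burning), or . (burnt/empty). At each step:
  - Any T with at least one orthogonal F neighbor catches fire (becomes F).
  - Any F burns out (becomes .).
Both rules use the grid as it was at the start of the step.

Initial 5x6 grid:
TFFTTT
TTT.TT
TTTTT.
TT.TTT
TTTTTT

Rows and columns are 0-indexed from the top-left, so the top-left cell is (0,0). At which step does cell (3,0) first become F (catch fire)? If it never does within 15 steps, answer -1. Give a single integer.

Step 1: cell (3,0)='T' (+4 fires, +2 burnt)
Step 2: cell (3,0)='T' (+4 fires, +4 burnt)
Step 3: cell (3,0)='T' (+5 fires, +4 burnt)
Step 4: cell (3,0)='F' (+5 fires, +5 burnt)
  -> target ignites at step 4
Step 5: cell (3,0)='.' (+4 fires, +5 burnt)
Step 6: cell (3,0)='.' (+2 fires, +4 burnt)
Step 7: cell (3,0)='.' (+1 fires, +2 burnt)
Step 8: cell (3,0)='.' (+0 fires, +1 burnt)
  fire out at step 8

4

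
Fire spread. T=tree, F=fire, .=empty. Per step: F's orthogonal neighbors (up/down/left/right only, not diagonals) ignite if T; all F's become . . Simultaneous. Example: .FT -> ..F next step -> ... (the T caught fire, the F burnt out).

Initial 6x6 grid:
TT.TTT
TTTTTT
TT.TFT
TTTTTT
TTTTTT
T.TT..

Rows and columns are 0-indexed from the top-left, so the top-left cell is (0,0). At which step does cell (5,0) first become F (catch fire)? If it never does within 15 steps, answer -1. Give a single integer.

Step 1: cell (5,0)='T' (+4 fires, +1 burnt)
Step 2: cell (5,0)='T' (+6 fires, +4 burnt)
Step 3: cell (5,0)='T' (+6 fires, +6 burnt)
Step 4: cell (5,0)='T' (+4 fires, +6 burnt)
Step 5: cell (5,0)='T' (+6 fires, +4 burnt)
Step 6: cell (5,0)='T' (+3 fires, +6 burnt)
Step 7: cell (5,0)='F' (+1 fires, +3 burnt)
  -> target ignites at step 7
Step 8: cell (5,0)='.' (+0 fires, +1 burnt)
  fire out at step 8

7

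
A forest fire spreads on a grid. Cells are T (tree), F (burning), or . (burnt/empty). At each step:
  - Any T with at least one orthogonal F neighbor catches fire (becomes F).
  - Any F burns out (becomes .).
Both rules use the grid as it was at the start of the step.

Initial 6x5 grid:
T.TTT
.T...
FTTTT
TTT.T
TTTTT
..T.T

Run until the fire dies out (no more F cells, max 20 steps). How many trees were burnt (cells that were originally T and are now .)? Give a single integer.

Step 1: +2 fires, +1 burnt (F count now 2)
Step 2: +4 fires, +2 burnt (F count now 4)
Step 3: +3 fires, +4 burnt (F count now 3)
Step 4: +2 fires, +3 burnt (F count now 2)
Step 5: +3 fires, +2 burnt (F count now 3)
Step 6: +1 fires, +3 burnt (F count now 1)
Step 7: +1 fires, +1 burnt (F count now 1)
Step 8: +0 fires, +1 burnt (F count now 0)
Fire out after step 8
Initially T: 20, now '.': 26
Total burnt (originally-T cells now '.'): 16

Answer: 16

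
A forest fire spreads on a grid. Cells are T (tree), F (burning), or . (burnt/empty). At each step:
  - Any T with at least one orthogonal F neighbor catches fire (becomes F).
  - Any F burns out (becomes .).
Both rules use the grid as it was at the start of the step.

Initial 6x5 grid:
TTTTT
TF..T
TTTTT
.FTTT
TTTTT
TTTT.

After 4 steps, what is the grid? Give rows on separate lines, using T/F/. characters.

Step 1: 5 trees catch fire, 2 burn out
  TFTTT
  F...T
  TFTTT
  ..FTT
  TFTTT
  TTTT.
Step 2: 8 trees catch fire, 5 burn out
  F.FTT
  ....T
  F.FTT
  ...FT
  F.FTT
  TFTT.
Step 3: 6 trees catch fire, 8 burn out
  ...FT
  ....T
  ...FT
  ....F
  ...FT
  F.FT.
Step 4: 4 trees catch fire, 6 burn out
  ....F
  ....T
  ....F
  .....
  ....F
  ...F.

....F
....T
....F
.....
....F
...F.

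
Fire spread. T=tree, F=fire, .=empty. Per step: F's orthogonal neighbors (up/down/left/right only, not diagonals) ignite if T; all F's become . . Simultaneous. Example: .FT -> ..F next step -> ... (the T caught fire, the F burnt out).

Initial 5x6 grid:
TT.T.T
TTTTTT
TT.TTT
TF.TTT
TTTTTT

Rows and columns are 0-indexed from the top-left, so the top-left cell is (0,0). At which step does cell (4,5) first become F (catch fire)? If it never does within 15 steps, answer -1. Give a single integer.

Step 1: cell (4,5)='T' (+3 fires, +1 burnt)
Step 2: cell (4,5)='T' (+4 fires, +3 burnt)
Step 3: cell (4,5)='T' (+4 fires, +4 burnt)
Step 4: cell (4,5)='T' (+4 fires, +4 burnt)
Step 5: cell (4,5)='F' (+5 fires, +4 burnt)
  -> target ignites at step 5
Step 6: cell (4,5)='.' (+3 fires, +5 burnt)
Step 7: cell (4,5)='.' (+2 fires, +3 burnt)
Step 8: cell (4,5)='.' (+0 fires, +2 burnt)
  fire out at step 8

5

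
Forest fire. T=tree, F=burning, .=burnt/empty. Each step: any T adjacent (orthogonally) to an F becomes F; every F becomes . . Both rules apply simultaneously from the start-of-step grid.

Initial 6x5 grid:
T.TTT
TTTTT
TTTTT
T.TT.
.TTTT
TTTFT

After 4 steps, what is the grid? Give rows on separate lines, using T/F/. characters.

Step 1: 3 trees catch fire, 1 burn out
  T.TTT
  TTTTT
  TTTTT
  T.TT.
  .TTFT
  TTF.F
Step 2: 4 trees catch fire, 3 burn out
  T.TTT
  TTTTT
  TTTTT
  T.TF.
  .TF.F
  TF...
Step 3: 4 trees catch fire, 4 burn out
  T.TTT
  TTTTT
  TTTFT
  T.F..
  .F...
  F....
Step 4: 3 trees catch fire, 4 burn out
  T.TTT
  TTTFT
  TTF.F
  T....
  .....
  .....

T.TTT
TTTFT
TTF.F
T....
.....
.....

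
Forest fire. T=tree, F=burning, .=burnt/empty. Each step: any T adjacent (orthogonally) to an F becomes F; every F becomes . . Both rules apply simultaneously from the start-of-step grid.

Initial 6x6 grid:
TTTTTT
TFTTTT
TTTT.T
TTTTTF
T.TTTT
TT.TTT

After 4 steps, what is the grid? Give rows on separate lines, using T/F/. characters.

Step 1: 7 trees catch fire, 2 burn out
  TFTTTT
  F.FTTT
  TFTT.F
  TTTTF.
  T.TTTF
  TT.TTT
Step 2: 10 trees catch fire, 7 burn out
  F.FTTT
  ...FTF
  F.FT..
  TFTF..
  T.TTF.
  TT.TTF
Step 3: 8 trees catch fire, 10 burn out
  ...FTF
  ....F.
  ...F..
  F.F...
  T.TF..
  TT.TF.
Step 4: 4 trees catch fire, 8 burn out
  ....F.
  ......
  ......
  ......
  F.F...
  TT.F..

....F.
......
......
......
F.F...
TT.F..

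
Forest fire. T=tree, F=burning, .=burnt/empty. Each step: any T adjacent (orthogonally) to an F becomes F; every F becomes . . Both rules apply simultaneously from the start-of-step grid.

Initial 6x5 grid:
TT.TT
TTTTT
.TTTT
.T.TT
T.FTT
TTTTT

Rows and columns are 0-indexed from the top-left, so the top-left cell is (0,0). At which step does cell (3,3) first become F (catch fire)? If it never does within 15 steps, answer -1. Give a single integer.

Step 1: cell (3,3)='T' (+2 fires, +1 burnt)
Step 2: cell (3,3)='F' (+4 fires, +2 burnt)
  -> target ignites at step 2
Step 3: cell (3,3)='.' (+4 fires, +4 burnt)
Step 4: cell (3,3)='.' (+4 fires, +4 burnt)
Step 5: cell (3,3)='.' (+4 fires, +4 burnt)
Step 6: cell (3,3)='.' (+3 fires, +4 burnt)
Step 7: cell (3,3)='.' (+2 fires, +3 burnt)
Step 8: cell (3,3)='.' (+1 fires, +2 burnt)
Step 9: cell (3,3)='.' (+0 fires, +1 burnt)
  fire out at step 9

2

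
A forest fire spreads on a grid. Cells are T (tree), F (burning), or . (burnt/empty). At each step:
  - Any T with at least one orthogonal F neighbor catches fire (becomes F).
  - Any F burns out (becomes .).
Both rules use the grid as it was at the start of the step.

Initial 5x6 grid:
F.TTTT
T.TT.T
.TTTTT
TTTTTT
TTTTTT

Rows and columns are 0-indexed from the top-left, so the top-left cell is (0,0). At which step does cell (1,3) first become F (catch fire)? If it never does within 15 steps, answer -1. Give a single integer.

Step 1: cell (1,3)='T' (+1 fires, +1 burnt)
Step 2: cell (1,3)='T' (+0 fires, +1 burnt)
  fire out at step 2
Target never catches fire within 15 steps

-1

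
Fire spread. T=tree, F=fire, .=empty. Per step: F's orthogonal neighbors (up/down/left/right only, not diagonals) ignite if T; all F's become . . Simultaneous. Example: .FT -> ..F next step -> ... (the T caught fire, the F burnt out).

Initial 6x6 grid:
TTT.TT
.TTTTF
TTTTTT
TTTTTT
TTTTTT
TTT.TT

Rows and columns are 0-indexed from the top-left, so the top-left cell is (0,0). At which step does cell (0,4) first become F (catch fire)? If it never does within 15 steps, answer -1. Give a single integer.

Step 1: cell (0,4)='T' (+3 fires, +1 burnt)
Step 2: cell (0,4)='F' (+4 fires, +3 burnt)
  -> target ignites at step 2
Step 3: cell (0,4)='.' (+4 fires, +4 burnt)
Step 4: cell (0,4)='.' (+6 fires, +4 burnt)
Step 5: cell (0,4)='.' (+5 fires, +6 burnt)
Step 6: cell (0,4)='.' (+4 fires, +5 burnt)
Step 7: cell (0,4)='.' (+3 fires, +4 burnt)
Step 8: cell (0,4)='.' (+2 fires, +3 burnt)
Step 9: cell (0,4)='.' (+1 fires, +2 burnt)
Step 10: cell (0,4)='.' (+0 fires, +1 burnt)
  fire out at step 10

2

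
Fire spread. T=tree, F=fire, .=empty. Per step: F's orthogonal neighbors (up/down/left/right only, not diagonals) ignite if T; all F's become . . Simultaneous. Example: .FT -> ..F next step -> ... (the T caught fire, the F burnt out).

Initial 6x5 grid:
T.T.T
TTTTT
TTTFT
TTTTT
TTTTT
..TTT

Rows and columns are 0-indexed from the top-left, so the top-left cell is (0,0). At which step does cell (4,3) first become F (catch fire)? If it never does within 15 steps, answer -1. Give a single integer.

Step 1: cell (4,3)='T' (+4 fires, +1 burnt)
Step 2: cell (4,3)='F' (+6 fires, +4 burnt)
  -> target ignites at step 2
Step 3: cell (4,3)='.' (+8 fires, +6 burnt)
Step 4: cell (4,3)='.' (+5 fires, +8 burnt)
Step 5: cell (4,3)='.' (+2 fires, +5 burnt)
Step 6: cell (4,3)='.' (+0 fires, +2 burnt)
  fire out at step 6

2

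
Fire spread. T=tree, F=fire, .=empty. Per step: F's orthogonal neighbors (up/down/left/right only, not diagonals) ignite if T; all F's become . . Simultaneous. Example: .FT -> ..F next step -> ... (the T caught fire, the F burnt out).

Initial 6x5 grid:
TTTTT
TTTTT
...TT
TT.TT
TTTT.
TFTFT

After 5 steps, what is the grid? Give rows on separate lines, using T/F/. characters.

Step 1: 5 trees catch fire, 2 burn out
  TTTTT
  TTTTT
  ...TT
  TT.TT
  TFTF.
  F.F.F
Step 2: 4 trees catch fire, 5 burn out
  TTTTT
  TTTTT
  ...TT
  TF.FT
  F.F..
  .....
Step 3: 3 trees catch fire, 4 burn out
  TTTTT
  TTTTT
  ...FT
  F...F
  .....
  .....
Step 4: 2 trees catch fire, 3 burn out
  TTTTT
  TTTFT
  ....F
  .....
  .....
  .....
Step 5: 3 trees catch fire, 2 burn out
  TTTFT
  TTF.F
  .....
  .....
  .....
  .....

TTTFT
TTF.F
.....
.....
.....
.....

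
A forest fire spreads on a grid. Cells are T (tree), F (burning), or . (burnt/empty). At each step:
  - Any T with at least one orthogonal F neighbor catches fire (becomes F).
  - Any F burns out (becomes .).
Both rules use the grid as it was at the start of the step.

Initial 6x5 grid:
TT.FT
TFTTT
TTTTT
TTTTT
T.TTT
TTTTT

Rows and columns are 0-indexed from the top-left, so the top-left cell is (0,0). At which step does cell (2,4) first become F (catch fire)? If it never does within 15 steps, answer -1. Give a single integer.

Step 1: cell (2,4)='T' (+6 fires, +2 burnt)
Step 2: cell (2,4)='T' (+6 fires, +6 burnt)
Step 3: cell (2,4)='F' (+4 fires, +6 burnt)
  -> target ignites at step 3
Step 4: cell (2,4)='.' (+4 fires, +4 burnt)
Step 5: cell (2,4)='.' (+4 fires, +4 burnt)
Step 6: cell (2,4)='.' (+2 fires, +4 burnt)
Step 7: cell (2,4)='.' (+0 fires, +2 burnt)
  fire out at step 7

3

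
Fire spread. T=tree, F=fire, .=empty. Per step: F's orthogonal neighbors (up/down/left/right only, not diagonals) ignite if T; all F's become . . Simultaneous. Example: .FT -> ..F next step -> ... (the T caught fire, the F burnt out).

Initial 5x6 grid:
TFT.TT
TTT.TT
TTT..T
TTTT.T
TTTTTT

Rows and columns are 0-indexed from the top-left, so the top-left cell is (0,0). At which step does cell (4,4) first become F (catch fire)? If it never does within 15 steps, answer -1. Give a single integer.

Step 1: cell (4,4)='T' (+3 fires, +1 burnt)
Step 2: cell (4,4)='T' (+3 fires, +3 burnt)
Step 3: cell (4,4)='T' (+3 fires, +3 burnt)
Step 4: cell (4,4)='T' (+3 fires, +3 burnt)
Step 5: cell (4,4)='T' (+3 fires, +3 burnt)
Step 6: cell (4,4)='T' (+1 fires, +3 burnt)
Step 7: cell (4,4)='F' (+1 fires, +1 burnt)
  -> target ignites at step 7
Step 8: cell (4,4)='.' (+1 fires, +1 burnt)
Step 9: cell (4,4)='.' (+1 fires, +1 burnt)
Step 10: cell (4,4)='.' (+1 fires, +1 burnt)
Step 11: cell (4,4)='.' (+1 fires, +1 burnt)
Step 12: cell (4,4)='.' (+2 fires, +1 burnt)
Step 13: cell (4,4)='.' (+1 fires, +2 burnt)
Step 14: cell (4,4)='.' (+0 fires, +1 burnt)
  fire out at step 14

7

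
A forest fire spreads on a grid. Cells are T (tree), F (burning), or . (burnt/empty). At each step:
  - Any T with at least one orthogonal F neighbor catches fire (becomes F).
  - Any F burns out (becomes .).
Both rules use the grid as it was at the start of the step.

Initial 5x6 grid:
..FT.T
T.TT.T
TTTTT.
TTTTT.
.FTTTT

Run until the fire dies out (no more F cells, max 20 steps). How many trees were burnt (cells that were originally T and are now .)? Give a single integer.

Answer: 18

Derivation:
Step 1: +4 fires, +2 burnt (F count now 4)
Step 2: +6 fires, +4 burnt (F count now 6)
Step 3: +4 fires, +6 burnt (F count now 4)
Step 4: +4 fires, +4 burnt (F count now 4)
Step 5: +0 fires, +4 burnt (F count now 0)
Fire out after step 5
Initially T: 20, now '.': 28
Total burnt (originally-T cells now '.'): 18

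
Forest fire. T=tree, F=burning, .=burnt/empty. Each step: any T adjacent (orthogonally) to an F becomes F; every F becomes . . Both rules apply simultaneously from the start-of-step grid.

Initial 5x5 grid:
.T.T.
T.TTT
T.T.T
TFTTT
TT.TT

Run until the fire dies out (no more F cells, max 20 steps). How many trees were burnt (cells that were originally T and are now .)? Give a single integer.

Answer: 16

Derivation:
Step 1: +3 fires, +1 burnt (F count now 3)
Step 2: +4 fires, +3 burnt (F count now 4)
Step 3: +4 fires, +4 burnt (F count now 4)
Step 4: +3 fires, +4 burnt (F count now 3)
Step 5: +2 fires, +3 burnt (F count now 2)
Step 6: +0 fires, +2 burnt (F count now 0)
Fire out after step 6
Initially T: 17, now '.': 24
Total burnt (originally-T cells now '.'): 16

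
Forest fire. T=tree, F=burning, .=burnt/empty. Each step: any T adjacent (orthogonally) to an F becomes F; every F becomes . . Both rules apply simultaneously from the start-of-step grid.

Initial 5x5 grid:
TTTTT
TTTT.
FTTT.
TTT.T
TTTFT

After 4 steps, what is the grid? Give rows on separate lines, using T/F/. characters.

Step 1: 5 trees catch fire, 2 burn out
  TTTTT
  FTTT.
  .FTT.
  FTT.T
  TTF.F
Step 2: 8 trees catch fire, 5 burn out
  FTTTT
  .FTT.
  ..FT.
  .FF.F
  FF...
Step 3: 3 trees catch fire, 8 burn out
  .FTTT
  ..FT.
  ...F.
  .....
  .....
Step 4: 2 trees catch fire, 3 burn out
  ..FTT
  ...F.
  .....
  .....
  .....

..FTT
...F.
.....
.....
.....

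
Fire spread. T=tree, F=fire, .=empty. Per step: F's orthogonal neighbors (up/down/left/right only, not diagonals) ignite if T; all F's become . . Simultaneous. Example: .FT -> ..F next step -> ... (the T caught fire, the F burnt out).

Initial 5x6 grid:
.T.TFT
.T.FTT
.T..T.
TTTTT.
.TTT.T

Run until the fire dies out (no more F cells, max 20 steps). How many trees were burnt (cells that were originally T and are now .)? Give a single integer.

Step 1: +3 fires, +2 burnt (F count now 3)
Step 2: +2 fires, +3 burnt (F count now 2)
Step 3: +1 fires, +2 burnt (F count now 1)
Step 4: +1 fires, +1 burnt (F count now 1)
Step 5: +2 fires, +1 burnt (F count now 2)
Step 6: +2 fires, +2 burnt (F count now 2)
Step 7: +3 fires, +2 burnt (F count now 3)
Step 8: +1 fires, +3 burnt (F count now 1)
Step 9: +1 fires, +1 burnt (F count now 1)
Step 10: +0 fires, +1 burnt (F count now 0)
Fire out after step 10
Initially T: 17, now '.': 29
Total burnt (originally-T cells now '.'): 16

Answer: 16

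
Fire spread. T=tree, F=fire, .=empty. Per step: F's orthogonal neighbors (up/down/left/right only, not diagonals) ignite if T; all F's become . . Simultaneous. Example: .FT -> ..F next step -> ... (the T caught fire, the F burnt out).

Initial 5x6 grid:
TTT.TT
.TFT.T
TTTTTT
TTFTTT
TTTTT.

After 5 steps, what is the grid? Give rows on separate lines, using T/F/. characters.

Step 1: 7 trees catch fire, 2 burn out
  TTF.TT
  .F.F.T
  TTFTTT
  TF.FTT
  TTFTT.
Step 2: 7 trees catch fire, 7 burn out
  TF..TT
  .....T
  TF.FTT
  F...FT
  TF.FT.
Step 3: 6 trees catch fire, 7 burn out
  F...TT
  .....T
  F...FT
  .....F
  F...F.
Step 4: 1 trees catch fire, 6 burn out
  ....TT
  .....T
  .....F
  ......
  ......
Step 5: 1 trees catch fire, 1 burn out
  ....TT
  .....F
  ......
  ......
  ......

....TT
.....F
......
......
......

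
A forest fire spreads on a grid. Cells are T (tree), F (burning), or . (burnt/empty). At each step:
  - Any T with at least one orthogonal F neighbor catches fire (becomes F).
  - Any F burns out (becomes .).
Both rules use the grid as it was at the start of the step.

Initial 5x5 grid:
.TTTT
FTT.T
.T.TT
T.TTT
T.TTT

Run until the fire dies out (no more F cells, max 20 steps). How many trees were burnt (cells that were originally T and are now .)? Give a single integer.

Step 1: +1 fires, +1 burnt (F count now 1)
Step 2: +3 fires, +1 burnt (F count now 3)
Step 3: +1 fires, +3 burnt (F count now 1)
Step 4: +1 fires, +1 burnt (F count now 1)
Step 5: +1 fires, +1 burnt (F count now 1)
Step 6: +1 fires, +1 burnt (F count now 1)
Step 7: +1 fires, +1 burnt (F count now 1)
Step 8: +2 fires, +1 burnt (F count now 2)
Step 9: +2 fires, +2 burnt (F count now 2)
Step 10: +2 fires, +2 burnt (F count now 2)
Step 11: +1 fires, +2 burnt (F count now 1)
Step 12: +0 fires, +1 burnt (F count now 0)
Fire out after step 12
Initially T: 18, now '.': 23
Total burnt (originally-T cells now '.'): 16

Answer: 16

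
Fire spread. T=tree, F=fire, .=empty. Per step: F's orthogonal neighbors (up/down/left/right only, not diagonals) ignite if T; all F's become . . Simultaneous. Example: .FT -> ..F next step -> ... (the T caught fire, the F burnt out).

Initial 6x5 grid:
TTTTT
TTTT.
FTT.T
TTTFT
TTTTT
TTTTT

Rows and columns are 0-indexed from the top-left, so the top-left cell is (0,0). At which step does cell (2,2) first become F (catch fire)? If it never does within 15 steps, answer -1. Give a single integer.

Step 1: cell (2,2)='T' (+6 fires, +2 burnt)
Step 2: cell (2,2)='F' (+9 fires, +6 burnt)
  -> target ignites at step 2
Step 3: cell (2,2)='.' (+6 fires, +9 burnt)
Step 4: cell (2,2)='.' (+3 fires, +6 burnt)
Step 5: cell (2,2)='.' (+1 fires, +3 burnt)
Step 6: cell (2,2)='.' (+1 fires, +1 burnt)
Step 7: cell (2,2)='.' (+0 fires, +1 burnt)
  fire out at step 7

2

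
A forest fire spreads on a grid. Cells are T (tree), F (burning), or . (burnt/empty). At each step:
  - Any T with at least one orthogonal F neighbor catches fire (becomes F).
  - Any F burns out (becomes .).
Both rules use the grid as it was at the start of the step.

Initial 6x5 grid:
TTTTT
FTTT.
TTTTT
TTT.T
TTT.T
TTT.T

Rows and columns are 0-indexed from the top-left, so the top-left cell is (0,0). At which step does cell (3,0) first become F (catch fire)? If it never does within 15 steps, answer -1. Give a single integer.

Step 1: cell (3,0)='T' (+3 fires, +1 burnt)
Step 2: cell (3,0)='F' (+4 fires, +3 burnt)
  -> target ignites at step 2
Step 3: cell (3,0)='.' (+5 fires, +4 burnt)
Step 4: cell (3,0)='.' (+5 fires, +5 burnt)
Step 5: cell (3,0)='.' (+4 fires, +5 burnt)
Step 6: cell (3,0)='.' (+2 fires, +4 burnt)
Step 7: cell (3,0)='.' (+1 fires, +2 burnt)
Step 8: cell (3,0)='.' (+1 fires, +1 burnt)
Step 9: cell (3,0)='.' (+0 fires, +1 burnt)
  fire out at step 9

2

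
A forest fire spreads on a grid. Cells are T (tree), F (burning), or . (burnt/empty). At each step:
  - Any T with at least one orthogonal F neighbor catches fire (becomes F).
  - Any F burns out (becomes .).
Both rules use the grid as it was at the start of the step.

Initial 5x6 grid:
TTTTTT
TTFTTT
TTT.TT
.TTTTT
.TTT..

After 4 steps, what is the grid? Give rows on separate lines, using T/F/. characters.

Step 1: 4 trees catch fire, 1 burn out
  TTFTTT
  TF.FTT
  TTF.TT
  .TTTTT
  .TTT..
Step 2: 6 trees catch fire, 4 burn out
  TF.FTT
  F...FT
  TF..TT
  .TFTTT
  .TTT..
Step 3: 8 trees catch fire, 6 burn out
  F...FT
  .....F
  F...FT
  .F.FTT
  .TFT..
Step 4: 5 trees catch fire, 8 burn out
  .....F
  ......
  .....F
  ....FT
  .F.F..

.....F
......
.....F
....FT
.F.F..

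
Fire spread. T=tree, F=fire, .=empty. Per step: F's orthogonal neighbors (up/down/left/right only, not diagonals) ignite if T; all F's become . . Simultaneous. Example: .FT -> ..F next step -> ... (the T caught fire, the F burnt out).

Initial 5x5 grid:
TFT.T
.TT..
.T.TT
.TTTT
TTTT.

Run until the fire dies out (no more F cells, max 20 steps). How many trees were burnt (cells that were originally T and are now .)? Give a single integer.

Step 1: +3 fires, +1 burnt (F count now 3)
Step 2: +2 fires, +3 burnt (F count now 2)
Step 3: +1 fires, +2 burnt (F count now 1)
Step 4: +2 fires, +1 burnt (F count now 2)
Step 5: +3 fires, +2 burnt (F count now 3)
Step 6: +3 fires, +3 burnt (F count now 3)
Step 7: +1 fires, +3 burnt (F count now 1)
Step 8: +0 fires, +1 burnt (F count now 0)
Fire out after step 8
Initially T: 16, now '.': 24
Total burnt (originally-T cells now '.'): 15

Answer: 15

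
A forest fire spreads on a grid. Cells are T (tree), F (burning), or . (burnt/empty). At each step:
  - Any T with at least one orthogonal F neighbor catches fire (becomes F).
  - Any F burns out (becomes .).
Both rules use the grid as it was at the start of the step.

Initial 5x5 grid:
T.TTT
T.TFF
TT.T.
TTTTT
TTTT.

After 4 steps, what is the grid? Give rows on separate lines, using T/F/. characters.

Step 1: 4 trees catch fire, 2 burn out
  T.TFF
  T.F..
  TT.F.
  TTTTT
  TTTT.
Step 2: 2 trees catch fire, 4 burn out
  T.F..
  T....
  TT...
  TTTFT
  TTTT.
Step 3: 3 trees catch fire, 2 burn out
  T....
  T....
  TT...
  TTF.F
  TTTF.
Step 4: 2 trees catch fire, 3 burn out
  T....
  T....
  TT...
  TF...
  TTF..

T....
T....
TT...
TF...
TTF..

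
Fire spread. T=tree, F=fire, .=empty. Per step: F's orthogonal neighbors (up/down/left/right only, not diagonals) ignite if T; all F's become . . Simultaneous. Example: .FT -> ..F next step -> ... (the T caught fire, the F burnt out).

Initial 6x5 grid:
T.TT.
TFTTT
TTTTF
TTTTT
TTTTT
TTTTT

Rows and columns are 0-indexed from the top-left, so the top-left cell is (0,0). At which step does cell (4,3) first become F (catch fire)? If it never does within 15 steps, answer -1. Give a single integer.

Step 1: cell (4,3)='T' (+6 fires, +2 burnt)
Step 2: cell (4,3)='T' (+8 fires, +6 burnt)
Step 3: cell (4,3)='F' (+6 fires, +8 burnt)
  -> target ignites at step 3
Step 4: cell (4,3)='.' (+4 fires, +6 burnt)
Step 5: cell (4,3)='.' (+2 fires, +4 burnt)
Step 6: cell (4,3)='.' (+0 fires, +2 burnt)
  fire out at step 6

3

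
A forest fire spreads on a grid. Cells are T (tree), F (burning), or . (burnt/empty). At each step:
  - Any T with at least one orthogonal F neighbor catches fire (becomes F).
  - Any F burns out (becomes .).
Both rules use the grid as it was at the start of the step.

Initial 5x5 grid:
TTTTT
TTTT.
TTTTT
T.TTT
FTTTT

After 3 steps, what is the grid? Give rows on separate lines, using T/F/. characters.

Step 1: 2 trees catch fire, 1 burn out
  TTTTT
  TTTT.
  TTTTT
  F.TTT
  .FTTT
Step 2: 2 trees catch fire, 2 burn out
  TTTTT
  TTTT.
  FTTTT
  ..TTT
  ..FTT
Step 3: 4 trees catch fire, 2 burn out
  TTTTT
  FTTT.
  .FTTT
  ..FTT
  ...FT

TTTTT
FTTT.
.FTTT
..FTT
...FT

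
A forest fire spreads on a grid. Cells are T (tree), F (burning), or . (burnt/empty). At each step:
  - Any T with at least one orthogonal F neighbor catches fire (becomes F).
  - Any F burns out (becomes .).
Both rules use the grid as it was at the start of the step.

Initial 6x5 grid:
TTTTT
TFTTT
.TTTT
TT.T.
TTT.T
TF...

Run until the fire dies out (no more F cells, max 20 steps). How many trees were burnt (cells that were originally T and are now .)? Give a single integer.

Step 1: +6 fires, +2 burnt (F count now 6)
Step 2: +7 fires, +6 burnt (F count now 7)
Step 3: +4 fires, +7 burnt (F count now 4)
Step 4: +3 fires, +4 burnt (F count now 3)
Step 5: +0 fires, +3 burnt (F count now 0)
Fire out after step 5
Initially T: 21, now '.': 29
Total burnt (originally-T cells now '.'): 20

Answer: 20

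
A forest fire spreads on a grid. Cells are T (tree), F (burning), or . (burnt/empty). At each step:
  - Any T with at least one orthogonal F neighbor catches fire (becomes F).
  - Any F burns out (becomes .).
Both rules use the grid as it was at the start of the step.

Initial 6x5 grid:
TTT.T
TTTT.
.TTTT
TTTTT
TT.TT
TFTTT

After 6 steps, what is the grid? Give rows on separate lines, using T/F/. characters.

Step 1: 3 trees catch fire, 1 burn out
  TTT.T
  TTTT.
  .TTTT
  TTTTT
  TF.TT
  F.FTT
Step 2: 3 trees catch fire, 3 burn out
  TTT.T
  TTTT.
  .TTTT
  TFTTT
  F..TT
  ...FT
Step 3: 5 trees catch fire, 3 burn out
  TTT.T
  TTTT.
  .FTTT
  F.FTT
  ...FT
  ....F
Step 4: 4 trees catch fire, 5 burn out
  TTT.T
  TFTT.
  ..FTT
  ...FT
  ....F
  .....
Step 5: 5 trees catch fire, 4 burn out
  TFT.T
  F.FT.
  ...FT
  ....F
  .....
  .....
Step 6: 4 trees catch fire, 5 burn out
  F.F.T
  ...F.
  ....F
  .....
  .....
  .....

F.F.T
...F.
....F
.....
.....
.....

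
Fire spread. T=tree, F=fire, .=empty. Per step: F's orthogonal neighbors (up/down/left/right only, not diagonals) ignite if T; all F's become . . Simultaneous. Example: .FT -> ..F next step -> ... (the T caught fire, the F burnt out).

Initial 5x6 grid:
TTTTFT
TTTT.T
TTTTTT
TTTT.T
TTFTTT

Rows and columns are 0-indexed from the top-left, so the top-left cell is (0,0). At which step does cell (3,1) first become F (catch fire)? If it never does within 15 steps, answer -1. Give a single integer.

Step 1: cell (3,1)='T' (+5 fires, +2 burnt)
Step 2: cell (3,1)='F' (+8 fires, +5 burnt)
  -> target ignites at step 2
Step 3: cell (3,1)='.' (+7 fires, +8 burnt)
Step 4: cell (3,1)='.' (+5 fires, +7 burnt)
Step 5: cell (3,1)='.' (+1 fires, +5 burnt)
Step 6: cell (3,1)='.' (+0 fires, +1 burnt)
  fire out at step 6

2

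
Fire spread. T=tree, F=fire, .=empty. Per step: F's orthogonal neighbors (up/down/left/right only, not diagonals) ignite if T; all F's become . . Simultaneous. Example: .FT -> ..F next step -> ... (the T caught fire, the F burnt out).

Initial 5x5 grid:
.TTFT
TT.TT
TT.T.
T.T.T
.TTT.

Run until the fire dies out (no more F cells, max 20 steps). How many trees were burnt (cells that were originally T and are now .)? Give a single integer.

Answer: 11

Derivation:
Step 1: +3 fires, +1 burnt (F count now 3)
Step 2: +3 fires, +3 burnt (F count now 3)
Step 3: +1 fires, +3 burnt (F count now 1)
Step 4: +2 fires, +1 burnt (F count now 2)
Step 5: +1 fires, +2 burnt (F count now 1)
Step 6: +1 fires, +1 burnt (F count now 1)
Step 7: +0 fires, +1 burnt (F count now 0)
Fire out after step 7
Initially T: 16, now '.': 20
Total burnt (originally-T cells now '.'): 11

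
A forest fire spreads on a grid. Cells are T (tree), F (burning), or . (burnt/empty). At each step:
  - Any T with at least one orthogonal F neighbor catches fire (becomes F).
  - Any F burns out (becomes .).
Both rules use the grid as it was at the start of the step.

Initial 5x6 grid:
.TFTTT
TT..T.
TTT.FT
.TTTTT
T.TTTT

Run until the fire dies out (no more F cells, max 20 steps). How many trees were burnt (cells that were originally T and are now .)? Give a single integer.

Answer: 20

Derivation:
Step 1: +5 fires, +2 burnt (F count now 5)
Step 2: +5 fires, +5 burnt (F count now 5)
Step 3: +6 fires, +5 burnt (F count now 6)
Step 4: +4 fires, +6 burnt (F count now 4)
Step 5: +0 fires, +4 burnt (F count now 0)
Fire out after step 5
Initially T: 21, now '.': 29
Total burnt (originally-T cells now '.'): 20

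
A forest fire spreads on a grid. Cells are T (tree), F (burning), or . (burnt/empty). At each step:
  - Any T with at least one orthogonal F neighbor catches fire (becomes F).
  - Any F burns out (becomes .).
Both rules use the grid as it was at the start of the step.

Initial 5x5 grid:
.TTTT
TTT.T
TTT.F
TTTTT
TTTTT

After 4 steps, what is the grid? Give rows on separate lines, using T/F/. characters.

Step 1: 2 trees catch fire, 1 burn out
  .TTTT
  TTT.F
  TTT..
  TTTTF
  TTTTT
Step 2: 3 trees catch fire, 2 burn out
  .TTTF
  TTT..
  TTT..
  TTTF.
  TTTTF
Step 3: 3 trees catch fire, 3 burn out
  .TTF.
  TTT..
  TTT..
  TTF..
  TTTF.
Step 4: 4 trees catch fire, 3 burn out
  .TF..
  TTT..
  TTF..
  TF...
  TTF..

.TF..
TTT..
TTF..
TF...
TTF..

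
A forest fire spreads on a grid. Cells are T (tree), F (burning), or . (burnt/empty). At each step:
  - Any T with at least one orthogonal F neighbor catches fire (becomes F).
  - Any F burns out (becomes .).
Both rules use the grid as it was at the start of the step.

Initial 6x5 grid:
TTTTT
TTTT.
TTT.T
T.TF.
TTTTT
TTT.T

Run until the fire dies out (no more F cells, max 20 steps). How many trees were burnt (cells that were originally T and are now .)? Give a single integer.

Answer: 23

Derivation:
Step 1: +2 fires, +1 burnt (F count now 2)
Step 2: +3 fires, +2 burnt (F count now 3)
Step 3: +5 fires, +3 burnt (F count now 5)
Step 4: +6 fires, +5 burnt (F count now 6)
Step 5: +5 fires, +6 burnt (F count now 5)
Step 6: +2 fires, +5 burnt (F count now 2)
Step 7: +0 fires, +2 burnt (F count now 0)
Fire out after step 7
Initially T: 24, now '.': 29
Total burnt (originally-T cells now '.'): 23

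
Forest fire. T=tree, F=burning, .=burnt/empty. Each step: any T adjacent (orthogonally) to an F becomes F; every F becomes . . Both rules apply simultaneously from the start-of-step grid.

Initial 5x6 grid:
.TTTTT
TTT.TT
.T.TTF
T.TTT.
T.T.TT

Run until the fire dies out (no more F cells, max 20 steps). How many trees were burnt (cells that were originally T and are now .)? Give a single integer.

Answer: 19

Derivation:
Step 1: +2 fires, +1 burnt (F count now 2)
Step 2: +4 fires, +2 burnt (F count now 4)
Step 3: +3 fires, +4 burnt (F count now 3)
Step 4: +3 fires, +3 burnt (F count now 3)
Step 5: +2 fires, +3 burnt (F count now 2)
Step 6: +2 fires, +2 burnt (F count now 2)
Step 7: +1 fires, +2 burnt (F count now 1)
Step 8: +2 fires, +1 burnt (F count now 2)
Step 9: +0 fires, +2 burnt (F count now 0)
Fire out after step 9
Initially T: 21, now '.': 28
Total burnt (originally-T cells now '.'): 19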